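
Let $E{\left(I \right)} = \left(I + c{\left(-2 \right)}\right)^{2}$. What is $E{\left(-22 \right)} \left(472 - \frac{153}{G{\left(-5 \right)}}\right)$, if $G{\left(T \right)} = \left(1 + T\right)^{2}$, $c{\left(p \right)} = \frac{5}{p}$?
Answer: $\frac{17764999}{64} \approx 2.7758 \cdot 10^{5}$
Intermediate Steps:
$E{\left(I \right)} = \left(- \frac{5}{2} + I\right)^{2}$ ($E{\left(I \right)} = \left(I + \frac{5}{-2}\right)^{2} = \left(I + 5 \left(- \frac{1}{2}\right)\right)^{2} = \left(I - \frac{5}{2}\right)^{2} = \left(- \frac{5}{2} + I\right)^{2}$)
$E{\left(-22 \right)} \left(472 - \frac{153}{G{\left(-5 \right)}}\right) = \frac{\left(-5 + 2 \left(-22\right)\right)^{2}}{4} \left(472 - \frac{153}{\left(1 - 5\right)^{2}}\right) = \frac{\left(-5 - 44\right)^{2}}{4} \left(472 - \frac{153}{\left(-4\right)^{2}}\right) = \frac{\left(-49\right)^{2}}{4} \left(472 - \frac{153}{16}\right) = \frac{1}{4} \cdot 2401 \left(472 - \frac{153}{16}\right) = \frac{2401 \left(472 - \frac{153}{16}\right)}{4} = \frac{2401}{4} \cdot \frac{7399}{16} = \frac{17764999}{64}$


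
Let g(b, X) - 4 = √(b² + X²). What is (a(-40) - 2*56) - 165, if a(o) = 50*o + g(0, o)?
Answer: -2233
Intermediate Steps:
g(b, X) = 4 + √(X² + b²) (g(b, X) = 4 + √(b² + X²) = 4 + √(X² + b²))
a(o) = 4 + √(o²) + 50*o (a(o) = 50*o + (4 + √(o² + 0²)) = 50*o + (4 + √(o² + 0)) = 50*o + (4 + √(o²)) = 4 + √(o²) + 50*o)
(a(-40) - 2*56) - 165 = ((4 + √((-40)²) + 50*(-40)) - 2*56) - 165 = ((4 + √1600 - 2000) - 112) - 165 = ((4 + 40 - 2000) - 112) - 165 = (-1956 - 112) - 165 = -2068 - 165 = -2233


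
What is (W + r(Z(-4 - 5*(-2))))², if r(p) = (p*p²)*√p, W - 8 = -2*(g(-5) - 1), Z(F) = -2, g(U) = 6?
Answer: -124 + 32*I*√2 ≈ -124.0 + 45.255*I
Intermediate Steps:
W = -2 (W = 8 - 2*(6 - 1) = 8 - 2*5 = 8 - 10 = -2)
r(p) = p^(7/2) (r(p) = p³*√p = p^(7/2))
(W + r(Z(-4 - 5*(-2))))² = (-2 + (-2)^(7/2))² = (-2 - 8*I*√2)²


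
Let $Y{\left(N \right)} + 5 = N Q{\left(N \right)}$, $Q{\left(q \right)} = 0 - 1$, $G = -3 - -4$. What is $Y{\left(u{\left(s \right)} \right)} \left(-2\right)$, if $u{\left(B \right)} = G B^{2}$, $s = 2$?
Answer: $18$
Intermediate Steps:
$G = 1$ ($G = -3 + 4 = 1$)
$Q{\left(q \right)} = -1$ ($Q{\left(q \right)} = 0 - 1 = -1$)
$u{\left(B \right)} = B^{2}$ ($u{\left(B \right)} = 1 B^{2} = B^{2}$)
$Y{\left(N \right)} = -5 - N$ ($Y{\left(N \right)} = -5 + N \left(-1\right) = -5 - N$)
$Y{\left(u{\left(s \right)} \right)} \left(-2\right) = \left(-5 - 2^{2}\right) \left(-2\right) = \left(-5 - 4\right) \left(-2\right) = \left(-9\right) \left(-2\right) = 18$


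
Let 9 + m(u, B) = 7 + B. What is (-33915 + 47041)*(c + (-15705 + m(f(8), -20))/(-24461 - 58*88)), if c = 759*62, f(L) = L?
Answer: 18262013433622/29565 ≈ 6.1769e+8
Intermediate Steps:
m(u, B) = -2 + B (m(u, B) = -9 + (7 + B) = -2 + B)
c = 47058
(-33915 + 47041)*(c + (-15705 + m(f(8), -20))/(-24461 - 58*88)) = (-33915 + 47041)*(47058 + (-15705 + (-2 - 20))/(-24461 - 58*88)) = 13126*(47058 + (-15705 - 22)/(-24461 - 5104)) = 13126*(47058 - 15727/(-29565)) = 13126*(47058 - 15727*(-1/29565)) = 13126*(47058 + 15727/29565) = 13126*(1391285497/29565) = 18262013433622/29565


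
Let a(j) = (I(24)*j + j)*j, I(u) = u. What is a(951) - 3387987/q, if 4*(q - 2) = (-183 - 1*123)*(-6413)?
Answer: 22184791483851/981193 ≈ 2.2610e+7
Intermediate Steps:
a(j) = 25*j² (a(j) = (24*j + j)*j = (25*j)*j = 25*j²)
q = 981193/2 (q = 2 + ((-183 - 1*123)*(-6413))/4 = 2 + ((-183 - 123)*(-6413))/4 = 2 + (-306*(-6413))/4 = 2 + (¼)*1962378 = 2 + 981189/2 = 981193/2 ≈ 4.9060e+5)
a(951) - 3387987/q = 25*951² - 3387987/981193/2 = 25*904401 - 3387987*2/981193 = 22610025 - 1*6775974/981193 = 22610025 - 6775974/981193 = 22184791483851/981193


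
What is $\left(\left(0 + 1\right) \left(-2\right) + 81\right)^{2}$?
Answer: $6241$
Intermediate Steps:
$\left(\left(0 + 1\right) \left(-2\right) + 81\right)^{2} = \left(1 \left(-2\right) + 81\right)^{2} = \left(-2 + 81\right)^{2} = 79^{2} = 6241$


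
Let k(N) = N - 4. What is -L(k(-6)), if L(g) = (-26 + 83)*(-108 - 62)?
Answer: 9690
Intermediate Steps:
k(N) = -4 + N
L(g) = -9690 (L(g) = 57*(-170) = -9690)
-L(k(-6)) = -1*(-9690) = 9690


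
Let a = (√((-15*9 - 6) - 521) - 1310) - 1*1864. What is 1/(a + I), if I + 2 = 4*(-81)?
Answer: -1750/6125331 - I*√662/12250662 ≈ -0.0002857 - 2.1002e-6*I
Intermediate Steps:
a = -3174 + I*√662 (a = (√((-135 - 6) - 521) - 1310) - 1864 = (√(-141 - 521) - 1310) - 1864 = (√(-662) - 1310) - 1864 = (I*√662 - 1310) - 1864 = (-1310 + I*√662) - 1864 = -3174 + I*√662 ≈ -3174.0 + 25.729*I)
I = -326 (I = -2 + 4*(-81) = -2 - 324 = -326)
1/(a + I) = 1/((-3174 + I*√662) - 326) = 1/(-3500 + I*√662)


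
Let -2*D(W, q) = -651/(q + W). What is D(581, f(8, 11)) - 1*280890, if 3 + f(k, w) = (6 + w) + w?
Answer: -113479343/404 ≈ -2.8089e+5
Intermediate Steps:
f(k, w) = 3 + 2*w (f(k, w) = -3 + ((6 + w) + w) = -3 + (6 + 2*w) = 3 + 2*w)
D(W, q) = 651/(2*(W + q)) (D(W, q) = -(-651)/(2*(q + W)) = -(-651)/(2*(W + q)) = 651/(2*(W + q)))
D(581, f(8, 11)) - 1*280890 = 651/(2*(581 + (3 + 2*11))) - 1*280890 = 651/(2*(581 + (3 + 22))) - 280890 = 651/(2*(581 + 25)) - 280890 = (651/2)/606 - 280890 = (651/2)*(1/606) - 280890 = 217/404 - 280890 = -113479343/404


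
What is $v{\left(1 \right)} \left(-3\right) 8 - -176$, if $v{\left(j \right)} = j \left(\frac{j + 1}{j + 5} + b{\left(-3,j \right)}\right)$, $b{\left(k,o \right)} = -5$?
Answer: $288$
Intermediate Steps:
$v{\left(j \right)} = j \left(-5 + \frac{1 + j}{5 + j}\right)$ ($v{\left(j \right)} = j \left(\frac{j + 1}{j + 5} - 5\right) = j \left(\frac{1 + j}{5 + j} - 5\right) = j \left(-5 + \frac{1 + j}{5 + j}\right)$)
$v{\left(1 \right)} \left(-3\right) 8 - -176 = 4 \cdot 1 \frac{1}{5 + 1} \left(-6 - 1\right) \left(-3\right) 8 - -176 = 4 \cdot 1 \cdot \frac{1}{6} \left(-6 - 1\right) \left(-3\right) 8 + 176 = 4 \cdot 1 \cdot \frac{1}{6} \left(-7\right) \left(-3\right) 8 + 176 = \left(- \frac{14}{3}\right) \left(-3\right) 8 + 176 = 14 \cdot 8 + 176 = 112 + 176 = 288$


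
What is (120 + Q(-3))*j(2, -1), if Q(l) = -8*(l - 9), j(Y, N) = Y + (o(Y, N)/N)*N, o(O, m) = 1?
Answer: 648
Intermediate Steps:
j(Y, N) = 1 + Y (j(Y, N) = Y + (1/N)*N = Y + N/N = Y + 1 = 1 + Y)
Q(l) = 72 - 8*l (Q(l) = -8*(-9 + l) = 72 - 8*l)
(120 + Q(-3))*j(2, -1) = (120 + (72 - 8*(-3)))*(1 + 2) = (120 + (72 + 24))*3 = (120 + 96)*3 = 216*3 = 648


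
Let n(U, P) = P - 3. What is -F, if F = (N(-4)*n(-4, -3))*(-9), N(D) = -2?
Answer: 108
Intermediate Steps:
n(U, P) = -3 + P
F = -108 (F = -2*(-3 - 3)*(-9) = -2*(-6)*(-9) = 12*(-9) = -108)
-F = -1*(-108) = 108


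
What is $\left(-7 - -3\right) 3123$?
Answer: $-12492$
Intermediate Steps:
$\left(-7 - -3\right) 3123 = \left(-7 + 3\right) 3123 = \left(-4\right) 3123 = -12492$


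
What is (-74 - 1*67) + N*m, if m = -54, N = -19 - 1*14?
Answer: 1641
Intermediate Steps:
N = -33 (N = -19 - 14 = -33)
(-74 - 1*67) + N*m = (-74 - 1*67) - 33*(-54) = (-74 - 67) + 1782 = -141 + 1782 = 1641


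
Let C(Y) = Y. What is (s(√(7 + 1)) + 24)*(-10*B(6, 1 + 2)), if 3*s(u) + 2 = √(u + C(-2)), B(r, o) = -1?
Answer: 700/3 + 10*√(-2 + 2*√2)/3 ≈ 236.37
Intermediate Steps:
s(u) = -⅔ + √(-2 + u)/3 (s(u) = -⅔ + √(u - 2)/3 = -⅔ + √(-2 + u)/3)
(s(√(7 + 1)) + 24)*(-10*B(6, 1 + 2)) = ((-⅔ + √(-2 + √(7 + 1))/3) + 24)*(-10*(-1)) = ((-⅔ + √(-2 + √8)/3) + 24)*10 = ((-⅔ + √(-2 + 2*√2)/3) + 24)*10 = (70/3 + √(-2 + 2*√2)/3)*10 = 700/3 + 10*√(-2 + 2*√2)/3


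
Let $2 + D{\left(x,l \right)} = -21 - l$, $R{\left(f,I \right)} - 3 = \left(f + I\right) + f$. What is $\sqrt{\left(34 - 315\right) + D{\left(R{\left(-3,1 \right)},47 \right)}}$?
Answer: $3 i \sqrt{39} \approx 18.735 i$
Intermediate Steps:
$R{\left(f,I \right)} = 3 + I + 2 f$ ($R{\left(f,I \right)} = 3 + \left(\left(f + I\right) + f\right) = 3 + \left(\left(I + f\right) + f\right) = 3 + \left(I + 2 f\right) = 3 + I + 2 f$)
$D{\left(x,l \right)} = -23 - l$ ($D{\left(x,l \right)} = -2 - \left(21 + l\right) = -23 - l$)
$\sqrt{\left(34 - 315\right) + D{\left(R{\left(-3,1 \right)},47 \right)}} = \sqrt{\left(34 - 315\right) - 70} = \sqrt{-281 - 70} = \sqrt{-351} = 3 i \sqrt{39}$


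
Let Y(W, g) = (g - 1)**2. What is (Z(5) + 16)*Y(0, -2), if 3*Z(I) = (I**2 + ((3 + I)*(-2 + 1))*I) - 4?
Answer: 87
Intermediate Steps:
Z(I) = -4/3 + I**2/3 + I*(-3 - I)/3 (Z(I) = ((I**2 + ((3 + I)*(-2 + 1))*I) - 4)/3 = ((I**2 + ((3 + I)*(-1))*I) - 4)/3 = ((I**2 + (-3 - I)*I) - 4)/3 = ((I**2 + I*(-3 - I)) - 4)/3 = (-4 + I**2 + I*(-3 - I))/3 = -4/3 + I**2/3 + I*(-3 - I)/3)
Y(W, g) = (-1 + g)**2
(Z(5) + 16)*Y(0, -2) = ((-4/3 - 1*5) + 16)*(-1 - 2)**2 = ((-4/3 - 5) + 16)*(-3)**2 = (-19/3 + 16)*9 = (29/3)*9 = 87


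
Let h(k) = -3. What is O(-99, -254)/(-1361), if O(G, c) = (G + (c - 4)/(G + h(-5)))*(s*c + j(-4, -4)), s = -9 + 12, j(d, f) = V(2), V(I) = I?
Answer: -1246400/23137 ≈ -53.870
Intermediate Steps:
j(d, f) = 2
s = 3
O(G, c) = (2 + 3*c)*(G + (-4 + c)/(-3 + G)) (O(G, c) = (G + (c - 4)/(G - 3))*(3*c + 2) = (G + (-4 + c)/(-3 + G))*(2 + 3*c) = (2 + 3*c)*(G + (-4 + c)/(-3 + G)))
O(-99, -254)/(-1361) = ((-8 - 10*(-254) - 6*(-99) + 2*(-99)**2 + 3*(-254)**2 - 9*(-99)*(-254) + 3*(-254)*(-99)**2)/(-3 - 99))/(-1361) = ((-8 + 2540 + 594 + 2*9801 + 3*64516 - 226314 + 3*(-254)*9801)/(-102))*(-1/1361) = -(-8 + 2540 + 594 + 19602 + 193548 - 226314 - 7468362)/102*(-1/1361) = -1/102*(-7478400)*(-1/1361) = (1246400/17)*(-1/1361) = -1246400/23137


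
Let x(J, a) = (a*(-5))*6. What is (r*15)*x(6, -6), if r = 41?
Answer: 110700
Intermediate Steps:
x(J, a) = -30*a (x(J, a) = -5*a*6 = -30*a)
(r*15)*x(6, -6) = (41*15)*(-30*(-6)) = 615*180 = 110700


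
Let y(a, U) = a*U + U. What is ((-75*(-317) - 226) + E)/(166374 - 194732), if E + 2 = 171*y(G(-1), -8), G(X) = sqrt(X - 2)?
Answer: -22179/28358 + 684*I*sqrt(3)/14179 ≈ -0.78211 + 0.083555*I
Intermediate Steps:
G(X) = sqrt(-2 + X)
y(a, U) = U + U*a (y(a, U) = U*a + U = U + U*a)
E = -1370 - 1368*I*sqrt(3) (E = -2 + 171*(-8*(1 + sqrt(-2 - 1))) = -2 + 171*(-8*(1 + sqrt(-3))) = -2 + 171*(-8*(1 + I*sqrt(3))) = -2 + 171*(-8 - 8*I*sqrt(3)) = -2 + (-1368 - 1368*I*sqrt(3)) = -1370 - 1368*I*sqrt(3) ≈ -1370.0 - 2369.4*I)
((-75*(-317) - 226) + E)/(166374 - 194732) = ((-75*(-317) - 226) + (-1370 - 1368*I*sqrt(3)))/(166374 - 194732) = ((23775 - 226) + (-1370 - 1368*I*sqrt(3)))/(-28358) = (23549 + (-1370 - 1368*I*sqrt(3)))*(-1/28358) = (22179 - 1368*I*sqrt(3))*(-1/28358) = -22179/28358 + 684*I*sqrt(3)/14179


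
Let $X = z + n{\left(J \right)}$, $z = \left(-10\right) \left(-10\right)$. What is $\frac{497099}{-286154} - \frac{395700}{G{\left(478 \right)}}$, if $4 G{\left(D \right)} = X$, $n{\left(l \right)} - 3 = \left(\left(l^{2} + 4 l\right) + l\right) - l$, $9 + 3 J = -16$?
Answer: $- \frac{1019235832187}{89566202} \approx -11380.0$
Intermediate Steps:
$z = 100$
$J = - \frac{25}{3}$ ($J = -3 + \frac{1}{3} \left(-16\right) = -3 - \frac{16}{3} = - \frac{25}{3} \approx -8.3333$)
$n{\left(l \right)} = 3 + l^{2} + 4 l$ ($n{\left(l \right)} = 3 - \left(- l^{2} - 4 l\right) = 3 + \left(l^{2} + 4 l\right) = 3 + l^{2} + 4 l$)
$X = \frac{1252}{9}$ ($X = 100 + \left(3 + \left(- \frac{25}{3}\right)^{2} + 4 \left(- \frac{25}{3}\right)\right) = 100 + \left(3 + \frac{625}{9} - \frac{100}{3}\right) = 100 + \frac{352}{9} = \frac{1252}{9} \approx 139.11$)
$G{\left(D \right)} = \frac{313}{9}$ ($G{\left(D \right)} = \frac{1}{4} \cdot \frac{1252}{9} = \frac{313}{9}$)
$\frac{497099}{-286154} - \frac{395700}{G{\left(478 \right)}} = \frac{497099}{-286154} - \frac{395700}{\frac{313}{9}} = 497099 \left(- \frac{1}{286154}\right) - \frac{3561300}{313} = - \frac{497099}{286154} - \frac{3561300}{313} = - \frac{1019235832187}{89566202}$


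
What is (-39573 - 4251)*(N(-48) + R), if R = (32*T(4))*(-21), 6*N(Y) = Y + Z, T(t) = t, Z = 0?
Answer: 118149504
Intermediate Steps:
N(Y) = Y/6 (N(Y) = (Y + 0)/6 = Y/6)
R = -2688 (R = (32*4)*(-21) = 128*(-21) = -2688)
(-39573 - 4251)*(N(-48) + R) = (-39573 - 4251)*((1/6)*(-48) - 2688) = -43824*(-8 - 2688) = -43824*(-2696) = 118149504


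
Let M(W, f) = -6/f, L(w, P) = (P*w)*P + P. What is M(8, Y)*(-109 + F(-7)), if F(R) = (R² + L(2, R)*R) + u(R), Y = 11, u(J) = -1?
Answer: 4188/11 ≈ 380.73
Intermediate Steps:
L(w, P) = P + w*P² (L(w, P) = w*P² + P = P + w*P²)
F(R) = -1 + R² + R²*(1 + 2*R) (F(R) = (R² + (R*(1 + R*2))*R) - 1 = (R² + (R*(1 + 2*R))*R) - 1 = (R² + R²*(1 + 2*R)) - 1 = -1 + R² + R²*(1 + 2*R))
M(8, Y)*(-109 + F(-7)) = (-6/11)*(-109 + (-1 + 2*(-7)² + 2*(-7)³)) = (-6*1/11)*(-109 + (-1 + 2*49 + 2*(-343))) = -6*(-109 + (-1 + 98 - 686))/11 = -6*(-109 - 589)/11 = -6/11*(-698) = 4188/11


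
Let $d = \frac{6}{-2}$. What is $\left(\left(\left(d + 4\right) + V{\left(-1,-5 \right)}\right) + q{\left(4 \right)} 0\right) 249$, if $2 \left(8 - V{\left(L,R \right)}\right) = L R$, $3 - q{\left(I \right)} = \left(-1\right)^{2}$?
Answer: $\frac{3237}{2} \approx 1618.5$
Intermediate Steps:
$q{\left(I \right)} = 2$ ($q{\left(I \right)} = 3 - \left(-1\right)^{2} = 3 - 1 = 2$)
$V{\left(L,R \right)} = 8 - \frac{L R}{2}$
$d = -3$ ($d = 6 \left(- \frac{1}{2}\right) = -3$)
$\left(\left(\left(d + 4\right) + V{\left(-1,-5 \right)}\right) + q{\left(4 \right)} 0\right) 249 = \left(\left(\left(-3 + 4\right) + \left(8 - \left(- \frac{1}{2}\right) \left(-5\right)\right)\right) + 2 \cdot 0\right) 249 = \left(\left(1 + \left(8 - \frac{5}{2}\right)\right) + 0\right) 249 = \left(\left(1 + \frac{11}{2}\right) + 0\right) 249 = \left(\frac{13}{2} + 0\right) 249 = \frac{13}{2} \cdot 249 = \frac{3237}{2}$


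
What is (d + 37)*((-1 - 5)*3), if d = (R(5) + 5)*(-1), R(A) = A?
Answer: -486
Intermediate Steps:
d = -10 (d = (5 + 5)*(-1) = 10*(-1) = -10)
(d + 37)*((-1 - 5)*3) = (-10 + 37)*((-1 - 5)*3) = 27*(-6*3) = 27*(-18) = -486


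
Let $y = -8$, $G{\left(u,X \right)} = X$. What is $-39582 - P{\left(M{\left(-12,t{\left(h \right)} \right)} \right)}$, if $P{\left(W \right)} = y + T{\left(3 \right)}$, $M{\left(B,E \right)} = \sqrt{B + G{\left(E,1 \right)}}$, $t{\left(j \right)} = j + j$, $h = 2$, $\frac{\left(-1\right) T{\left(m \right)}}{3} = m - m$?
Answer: $-39574$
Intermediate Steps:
$T{\left(m \right)} = 0$ ($T{\left(m \right)} = - 3 \left(m - m\right) = \left(-3\right) 0 = 0$)
$t{\left(j \right)} = 2 j$
$M{\left(B,E \right)} = \sqrt{1 + B}$ ($M{\left(B,E \right)} = \sqrt{B + 1} = \sqrt{1 + B}$)
$P{\left(W \right)} = -8$ ($P{\left(W \right)} = -8 + 0 = -8$)
$-39582 - P{\left(M{\left(-12,t{\left(h \right)} \right)} \right)} = -39582 - -8 = -39582 + 8 = -39574$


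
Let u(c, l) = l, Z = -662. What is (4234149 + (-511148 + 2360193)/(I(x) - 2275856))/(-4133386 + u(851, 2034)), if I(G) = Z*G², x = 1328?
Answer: -4952973970228091/4832725283283328 ≈ -1.0249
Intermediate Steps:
I(G) = -662*G²
(4234149 + (-511148 + 2360193)/(I(x) - 2275856))/(-4133386 + u(851, 2034)) = (4234149 + (-511148 + 2360193)/(-662*1328² - 2275856))/(-4133386 + 2034) = (4234149 + 1849045/(-662*1763584 - 2275856))/(-4131352) = (4234149 + 1849045/(-1167492608 - 2275856))*(-1/4131352) = (4234149 + 1849045/(-1169768464))*(-1/4131352) = (4234149 + 1849045*(-1/1169768464))*(-1/4131352) = (4234149 - 1849045/1169768464)*(-1/4131352) = (4952973970228091/1169768464)*(-1/4131352) = -4952973970228091/4832725283283328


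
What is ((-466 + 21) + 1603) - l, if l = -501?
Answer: 1659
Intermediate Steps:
((-466 + 21) + 1603) - l = ((-466 + 21) + 1603) - 1*(-501) = (-445 + 1603) + 501 = 1158 + 501 = 1659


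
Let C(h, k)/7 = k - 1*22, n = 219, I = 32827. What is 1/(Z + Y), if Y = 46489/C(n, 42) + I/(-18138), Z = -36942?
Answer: -1269660/46484468869 ≈ -2.7314e-5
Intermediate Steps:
C(h, k) = -154 + 7*k (C(h, k) = 7*(k - 1*22) = 7*(k - 22) = 7*(-22 + k) = -154 + 7*k)
Y = 419310851/1269660 (Y = 46489/(-154 + 7*42) + 32827/(-18138) = 46489/(-154 + 294) + 32827*(-1/18138) = 46489/140 - 32827/18138 = 419310851/1269660 ≈ 330.25)
1/(Z + Y) = 1/(-36942 + 419310851/1269660) = 1/(-46484468869/1269660) = -1269660/46484468869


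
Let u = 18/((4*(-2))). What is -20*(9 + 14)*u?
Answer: 1035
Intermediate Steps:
u = -9/4 (u = 18/(-8) = 18*(-1/8) = -9/4 ≈ -2.2500)
-20*(9 + 14)*u = -20*(9 + 14)*(-9)/4 = -20*23*(-9)/4 = -460*(-9)/4 = -1*(-1035) = 1035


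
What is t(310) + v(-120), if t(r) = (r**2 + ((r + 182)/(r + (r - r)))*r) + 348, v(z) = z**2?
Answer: 111340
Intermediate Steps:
t(r) = 530 + r + r**2 (t(r) = (r**2 + ((182 + r)/(r + 0))*r) + 348 = (r**2 + ((182 + r)/r)*r) + 348 = (r**2 + (182 + r)) + 348 = (182 + r + r**2) + 348 = 530 + r + r**2)
t(310) + v(-120) = (530 + 310 + 310**2) + (-120)**2 = (530 + 310 + 96100) + 14400 = 96940 + 14400 = 111340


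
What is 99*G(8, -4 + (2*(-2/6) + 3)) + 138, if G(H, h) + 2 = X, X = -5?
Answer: -555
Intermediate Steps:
G(H, h) = -7 (G(H, h) = -2 - 5 = -7)
99*G(8, -4 + (2*(-2/6) + 3)) + 138 = 99*(-7) + 138 = -693 + 138 = -555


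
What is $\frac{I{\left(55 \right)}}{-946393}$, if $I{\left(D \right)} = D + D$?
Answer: $- \frac{110}{946393} \approx -0.00011623$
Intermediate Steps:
$I{\left(D \right)} = 2 D$
$\frac{I{\left(55 \right)}}{-946393} = \frac{2 \cdot 55}{-946393} = 110 \left(- \frac{1}{946393}\right) = - \frac{110}{946393}$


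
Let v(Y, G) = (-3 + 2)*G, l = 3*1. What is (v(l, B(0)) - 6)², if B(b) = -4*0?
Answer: 36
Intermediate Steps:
l = 3
B(b) = 0
v(Y, G) = -G
(v(l, B(0)) - 6)² = (-1*0 - 6)² = (0 - 6)² = (-6)² = 36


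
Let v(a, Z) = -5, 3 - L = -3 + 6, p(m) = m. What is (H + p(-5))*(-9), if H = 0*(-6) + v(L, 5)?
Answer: 90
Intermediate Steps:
L = 0 (L = 3 - (-3 + 6) = 3 - 1*3 = 3 - 3 = 0)
H = -5 (H = 0*(-6) - 5 = 0 - 5 = -5)
(H + p(-5))*(-9) = (-5 - 5)*(-9) = -10*(-9) = 90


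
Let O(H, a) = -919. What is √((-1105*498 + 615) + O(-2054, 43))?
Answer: I*√550594 ≈ 742.02*I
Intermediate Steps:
√((-1105*498 + 615) + O(-2054, 43)) = √((-1105*498 + 615) - 919) = √((-550290 + 615) - 919) = √(-549675 - 919) = √(-550594) = I*√550594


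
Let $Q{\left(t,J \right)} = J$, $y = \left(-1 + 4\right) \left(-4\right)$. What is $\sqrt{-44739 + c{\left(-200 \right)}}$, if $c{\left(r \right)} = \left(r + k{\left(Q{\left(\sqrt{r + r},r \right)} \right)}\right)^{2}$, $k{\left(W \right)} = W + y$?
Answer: $\sqrt{125005} \approx 353.56$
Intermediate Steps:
$y = -12$ ($y = 3 \left(-4\right) = -12$)
$k{\left(W \right)} = -12 + W$ ($k{\left(W \right)} = W - 12 = -12 + W$)
$c{\left(r \right)} = \left(-12 + 2 r\right)^{2}$ ($c{\left(r \right)} = \left(r + \left(-12 + r\right)\right)^{2} = \left(-12 + 2 r\right)^{2}$)
$\sqrt{-44739 + c{\left(-200 \right)}} = \sqrt{-44739 + 4 \left(-6 - 200\right)^{2}} = \sqrt{-44739 + 4 \left(-206\right)^{2}} = \sqrt{-44739 + 4 \cdot 42436} = \sqrt{-44739 + 169744} = \sqrt{125005}$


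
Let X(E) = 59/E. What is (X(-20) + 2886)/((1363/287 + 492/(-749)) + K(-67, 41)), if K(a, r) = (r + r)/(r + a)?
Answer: 23019251437/7492560 ≈ 3072.3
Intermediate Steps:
K(a, r) = 2*r/(a + r) (K(a, r) = (2*r)/(a + r) = 2*r/(a + r))
(X(-20) + 2886)/((1363/287 + 492/(-749)) + K(-67, 41)) = (59/(-20) + 2886)/((1363/287 + 492/(-749)) + 2*41/(-67 + 41)) = (59*(-1/20) + 2886)/((1363*(1/287) + 492*(-1/749)) + 2*41/(-26)) = (-59/20 + 2886)/((1363/287 - 492/749) + 2*41*(-1/26)) = 57661/(20*(125669/30709 - 41/13)) = 57661/(20*(374628/399217)) = (57661/20)*(399217/374628) = 23019251437/7492560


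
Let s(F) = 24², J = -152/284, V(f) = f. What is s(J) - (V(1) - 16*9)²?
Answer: -19873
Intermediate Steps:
J = -38/71 (J = -152*1/284 = -38/71 ≈ -0.53521)
s(F) = 576
s(J) - (V(1) - 16*9)² = 576 - (1 - 16*9)² = 576 - (1 - 144)² = 576 - 1*(-143)² = 576 - 1*20449 = 576 - 20449 = -19873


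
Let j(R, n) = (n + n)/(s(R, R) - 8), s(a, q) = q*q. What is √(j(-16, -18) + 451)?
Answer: √1733086/62 ≈ 21.233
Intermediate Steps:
s(a, q) = q²
j(R, n) = 2*n/(-8 + R²) (j(R, n) = (n + n)/(R² - 8) = (2*n)/(-8 + R²) = 2*n/(-8 + R²))
√(j(-16, -18) + 451) = √(2*(-18)/(-8 + (-16)²) + 451) = √(2*(-18)/(-8 + 256) + 451) = √(2*(-18)/248 + 451) = √(2*(-18)*(1/248) + 451) = √(-9/62 + 451) = √(27953/62) = √1733086/62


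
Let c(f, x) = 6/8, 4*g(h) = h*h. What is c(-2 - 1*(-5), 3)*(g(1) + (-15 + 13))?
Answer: -21/16 ≈ -1.3125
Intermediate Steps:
g(h) = h**2/4 (g(h) = (h*h)/4 = h**2/4)
c(f, x) = 3/4 (c(f, x) = 6*(1/8) = 3/4)
c(-2 - 1*(-5), 3)*(g(1) + (-15 + 13)) = 3*((1/4)*1**2 + (-15 + 13))/4 = 3*((1/4)*1 - 2)/4 = 3*(1/4 - 2)/4 = (3/4)*(-7/4) = -21/16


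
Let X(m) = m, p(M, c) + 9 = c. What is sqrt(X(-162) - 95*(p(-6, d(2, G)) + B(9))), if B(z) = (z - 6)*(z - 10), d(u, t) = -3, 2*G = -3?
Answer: sqrt(1263) ≈ 35.539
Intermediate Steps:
G = -3/2 (G = (1/2)*(-3) = -3/2 ≈ -1.5000)
p(M, c) = -9 + c
B(z) = (-10 + z)*(-6 + z) (B(z) = (-6 + z)*(-10 + z) = (-10 + z)*(-6 + z))
sqrt(X(-162) - 95*(p(-6, d(2, G)) + B(9))) = sqrt(-162 - 95*((-9 - 3) + (60 + 9**2 - 16*9))) = sqrt(-162 - 95*(-12 + (60 + 81 - 144))) = sqrt(-162 - 95*(-12 - 3)) = sqrt(-162 - 95*(-15)) = sqrt(-162 + 1425) = sqrt(1263)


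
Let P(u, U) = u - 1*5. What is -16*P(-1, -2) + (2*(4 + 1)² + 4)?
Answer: 150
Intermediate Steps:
P(u, U) = -5 + u (P(u, U) = u - 5 = -5 + u)
-16*P(-1, -2) + (2*(4 + 1)² + 4) = -16*(-5 - 1) + (2*(4 + 1)² + 4) = -16*(-6) + (2*5² + 4) = 96 + (2*25 + 4) = 96 + (50 + 4) = 96 + 54 = 150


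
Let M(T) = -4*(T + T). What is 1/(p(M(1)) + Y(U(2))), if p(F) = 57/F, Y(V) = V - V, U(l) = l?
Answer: -8/57 ≈ -0.14035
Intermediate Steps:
M(T) = -8*T
Y(V) = 0
1/(p(M(1)) + Y(U(2))) = 1/(57/((-8*1)) + 0) = 1/(57/(-8) + 0) = 1/(57*(-1/8) + 0) = 1/(-57/8 + 0) = 1/(-57/8) = -8/57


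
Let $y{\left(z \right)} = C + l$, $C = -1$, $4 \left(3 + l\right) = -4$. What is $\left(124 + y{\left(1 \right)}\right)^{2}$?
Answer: $14161$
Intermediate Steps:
$l = -4$ ($l = -3 + \frac{1}{4} \left(-4\right) = -3 - 1 = -4$)
$y{\left(z \right)} = -5$ ($y{\left(z \right)} = -1 - 4 = -5$)
$\left(124 + y{\left(1 \right)}\right)^{2} = \left(124 - 5\right)^{2} = 119^{2} = 14161$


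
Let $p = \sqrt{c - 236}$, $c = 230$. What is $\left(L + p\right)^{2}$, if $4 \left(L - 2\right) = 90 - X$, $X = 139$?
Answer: $\frac{1585}{16} - \frac{41 i \sqrt{6}}{2} \approx 99.063 - 50.215 i$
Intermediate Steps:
$p = i \sqrt{6}$ ($p = \sqrt{230 - 236} = \sqrt{-6} = i \sqrt{6} \approx 2.4495 i$)
$L = - \frac{41}{4}$ ($L = 2 + \frac{90 - 139}{4} = 2 + \frac{1}{4} \left(-49\right) = 2 - \frac{49}{4} = - \frac{41}{4} \approx -10.25$)
$\left(L + p\right)^{2} = \left(- \frac{41}{4} + i \sqrt{6}\right)^{2}$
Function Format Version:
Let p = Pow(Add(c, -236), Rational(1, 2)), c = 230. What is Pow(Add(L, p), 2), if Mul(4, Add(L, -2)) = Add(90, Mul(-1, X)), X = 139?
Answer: Add(Rational(1585, 16), Mul(Rational(-41, 2), I, Pow(6, Rational(1, 2)))) ≈ Add(99.063, Mul(-50.215, I))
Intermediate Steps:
p = Mul(I, Pow(6, Rational(1, 2))) (p = Pow(Add(230, -236), Rational(1, 2)) = Pow(-6, Rational(1, 2)) = Mul(I, Pow(6, Rational(1, 2))) ≈ Mul(2.4495, I))
L = Rational(-41, 4) (L = Add(2, Mul(Rational(1, 4), Add(90, Mul(-1, 139)))) = Add(2, Mul(Rational(1, 4), Add(90, -139))) = Add(2, Mul(Rational(1, 4), -49)) = Add(2, Rational(-49, 4)) = Rational(-41, 4) ≈ -10.250)
Pow(Add(L, p), 2) = Pow(Add(Rational(-41, 4), Mul(I, Pow(6, Rational(1, 2)))), 2)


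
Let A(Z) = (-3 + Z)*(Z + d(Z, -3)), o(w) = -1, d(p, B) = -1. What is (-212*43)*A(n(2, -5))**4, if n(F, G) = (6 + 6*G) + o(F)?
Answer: -2560529794973696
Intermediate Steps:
n(F, G) = 5 + 6*G (n(F, G) = (6 + 6*G) - 1 = 5 + 6*G)
A(Z) = (-1 + Z)*(-3 + Z) (A(Z) = (-3 + Z)*(Z - 1) = (-3 + Z)*(-1 + Z) = (-1 + Z)*(-3 + Z))
(-212*43)*A(n(2, -5))**4 = (-212*43)*(3 + (5 + 6*(-5))**2 - 4*(5 + 6*(-5)))**4 = -9116*(3 + (5 - 30)**2 - 4*(5 - 30))**4 = -9116*(3 + (-25)**2 - 4*(-25))**4 = -9116*(3 + 625 + 100)**4 = -9116*728**4 = -9116*280883040256 = -2560529794973696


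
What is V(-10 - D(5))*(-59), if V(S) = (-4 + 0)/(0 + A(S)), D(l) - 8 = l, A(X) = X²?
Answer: 236/529 ≈ 0.44612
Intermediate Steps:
D(l) = 8 + l
V(S) = -4/S² (V(S) = (-4 + 0)/(0 + S²) = -4/S²)
V(-10 - D(5))*(-59) = -4/(-10 - (8 + 5))²*(-59) = -4/(-10 - 1*13)²*(-59) = -4/(-10 - 13)²*(-59) = -4/(-23)²*(-59) = -4*1/529*(-59) = -4/529*(-59) = 236/529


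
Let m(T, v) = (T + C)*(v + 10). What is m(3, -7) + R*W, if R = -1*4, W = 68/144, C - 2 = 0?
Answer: 118/9 ≈ 13.111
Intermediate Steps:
C = 2 (C = 2 + 0 = 2)
m(T, v) = (2 + T)*(10 + v) (m(T, v) = (T + 2)*(v + 10) = (2 + T)*(10 + v))
W = 17/36 (W = 68*(1/144) = 17/36 ≈ 0.47222)
R = -4
m(3, -7) + R*W = (20 + 2*(-7) + 10*3 + 3*(-7)) - 4*17/36 = (20 - 14 + 30 - 21) - 17/9 = 15 - 17/9 = 118/9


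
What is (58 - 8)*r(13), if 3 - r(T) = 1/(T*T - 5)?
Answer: 12275/82 ≈ 149.70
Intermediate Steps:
r(T) = 3 - 1/(-5 + T²) (r(T) = 3 - 1/(T*T - 5) = 3 - 1/(T² - 5) = 3 - 1/(-5 + T²))
(58 - 8)*r(13) = (58 - 8)*((-16 + 3*13²)/(-5 + 13²)) = 50*((-16 + 3*169)/(-5 + 169)) = 50*((-16 + 507)/164) = 50*((1/164)*491) = 50*(491/164) = 12275/82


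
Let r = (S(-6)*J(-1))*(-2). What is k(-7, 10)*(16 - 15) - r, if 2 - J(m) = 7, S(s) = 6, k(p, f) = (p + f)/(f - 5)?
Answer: -297/5 ≈ -59.400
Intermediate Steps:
k(p, f) = (f + p)/(-5 + f)
J(m) = -5 (J(m) = 2 - 1*7 = 2 - 7 = -5)
r = 60 (r = (6*(-5))*(-2) = -30*(-2) = 60)
k(-7, 10)*(16 - 15) - r = ((10 - 7)/(-5 + 10))*(16 - 15) - 1*60 = (3/5)*1 - 60 = ((⅕)*3)*1 - 60 = (⅗)*1 - 60 = ⅗ - 60 = -297/5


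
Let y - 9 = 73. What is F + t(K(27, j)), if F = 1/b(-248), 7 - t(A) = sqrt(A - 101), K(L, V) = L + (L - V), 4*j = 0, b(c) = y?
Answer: 575/82 - I*sqrt(47) ≈ 7.0122 - 6.8557*I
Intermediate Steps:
y = 82 (y = 9 + 73 = 82)
b(c) = 82
j = 0 (j = (1/4)*0 = 0)
K(L, V) = -V + 2*L
t(A) = 7 - sqrt(-101 + A) (t(A) = 7 - sqrt(A - 101) = 7 - sqrt(-101 + A))
F = 1/82 ≈ 0.012195
F + t(K(27, j)) = 1/82 + (7 - sqrt(-101 + (-1*0 + 2*27))) = 1/82 + (7 - sqrt(-101 + (0 + 54))) = 1/82 + (7 - sqrt(-101 + 54)) = 1/82 + (7 - sqrt(-47)) = 1/82 + (7 - I*sqrt(47)) = 575/82 - I*sqrt(47)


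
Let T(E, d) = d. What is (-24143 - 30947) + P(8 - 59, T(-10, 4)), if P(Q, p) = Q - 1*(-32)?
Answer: -55109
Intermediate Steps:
P(Q, p) = 32 + Q (P(Q, p) = Q + 32 = 32 + Q)
(-24143 - 30947) + P(8 - 59, T(-10, 4)) = (-24143 - 30947) + (32 + (8 - 59)) = -55090 + (32 - 51) = -55090 - 19 = -55109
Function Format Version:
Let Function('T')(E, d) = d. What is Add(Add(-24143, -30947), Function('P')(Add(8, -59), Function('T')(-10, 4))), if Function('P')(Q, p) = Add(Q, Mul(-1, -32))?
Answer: -55109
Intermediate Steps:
Function('P')(Q, p) = Add(32, Q) (Function('P')(Q, p) = Add(Q, 32) = Add(32, Q))
Add(Add(-24143, -30947), Function('P')(Add(8, -59), Function('T')(-10, 4))) = Add(Add(-24143, -30947), Add(32, Add(8, -59))) = Add(-55090, Add(32, -51)) = Add(-55090, -19) = -55109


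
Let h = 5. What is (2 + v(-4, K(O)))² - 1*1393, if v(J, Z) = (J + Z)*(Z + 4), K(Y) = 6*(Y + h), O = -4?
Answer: -909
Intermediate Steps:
K(Y) = 30 + 6*Y (K(Y) = 6*(Y + 5) = 6*(5 + Y) = 30 + 6*Y)
v(J, Z) = (4 + Z)*(J + Z) (v(J, Z) = (J + Z)*(4 + Z) = (4 + Z)*(J + Z))
(2 + v(-4, K(O)))² - 1*1393 = (2 + ((30 + 6*(-4))² + 4*(-4) + 4*(30 + 6*(-4)) - 4*(30 + 6*(-4))))² - 1*1393 = (2 + ((30 - 24)² - 16 + 4*(30 - 24) - 4*(30 - 24)))² - 1393 = (2 + (6² - 16 + 4*6 - 4*6))² - 1393 = (2 + (36 - 16 + 24 - 24))² - 1393 = (2 + 20)² - 1393 = 22² - 1393 = 484 - 1393 = -909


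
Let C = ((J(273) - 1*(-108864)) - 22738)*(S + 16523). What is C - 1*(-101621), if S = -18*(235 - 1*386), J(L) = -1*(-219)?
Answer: 1661465766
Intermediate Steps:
J(L) = 219
S = 2718 (S = -18*(235 - 386) = -18*(-151) = 2718)
C = 1661364145 (C = ((219 - 1*(-108864)) - 22738)*(2718 + 16523) = ((219 + 108864) - 22738)*19241 = (109083 - 22738)*19241 = 86345*19241 = 1661364145)
C - 1*(-101621) = 1661364145 - 1*(-101621) = 1661364145 + 101621 = 1661465766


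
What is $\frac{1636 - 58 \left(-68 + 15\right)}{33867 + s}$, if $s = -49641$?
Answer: $- \frac{785}{2629} \approx -0.29859$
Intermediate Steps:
$\frac{1636 - 58 \left(-68 + 15\right)}{33867 + s} = \frac{1636 - 58 \left(-68 + 15\right)}{33867 - 49641} = \frac{1636 - -3074}{-15774} = \left(1636 + 3074\right) \left(- \frac{1}{15774}\right) = 4710 \left(- \frac{1}{15774}\right) = - \frac{785}{2629}$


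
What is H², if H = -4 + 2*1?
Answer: 4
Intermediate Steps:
H = -2 (H = -4 + 2 = -2)
H² = (-2)² = 4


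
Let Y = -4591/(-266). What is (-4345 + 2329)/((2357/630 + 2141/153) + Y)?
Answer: -34186320/593413 ≈ -57.610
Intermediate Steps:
Y = 4591/266 (Y = -4591*(-1/266) = 4591/266 ≈ 17.259)
(-4345 + 2329)/((2357/630 + 2141/153) + Y) = (-4345 + 2329)/((2357/630 + 2141/153) + 4591/266) = -2016/((2357*(1/630) + 2141*(1/153)) + 4591/266) = -2016/((2357/630 + 2141/153) + 4591/266) = -2016/(63313/3570 + 4591/266) = -2016/1186826/33915 = -2016*33915/1186826 = -34186320/593413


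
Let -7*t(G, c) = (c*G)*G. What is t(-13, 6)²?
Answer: 1028196/49 ≈ 20984.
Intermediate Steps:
t(G, c) = -c*G²/7 (t(G, c) = -c*G*G/7 = -G*c*G/7 = -c*G²/7)
t(-13, 6)² = (-⅐*6*(-13)²)² = (-⅐*6*169)² = (-1014/7)² = 1028196/49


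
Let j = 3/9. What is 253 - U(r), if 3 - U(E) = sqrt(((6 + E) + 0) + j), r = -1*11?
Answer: 250 + I*sqrt(42)/3 ≈ 250.0 + 2.1602*I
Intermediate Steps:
j = 1/3 (j = 3*(1/9) = 1/3 ≈ 0.33333)
r = -11
U(E) = 3 - sqrt(19/3 + E) (U(E) = 3 - sqrt(((6 + E) + 0) + 1/3) = 3 - sqrt((6 + E) + 1/3) = 3 - sqrt(19/3 + E))
253 - U(r) = 253 - (3 - sqrt(57 + 9*(-11))/3) = 253 - (3 - sqrt(57 - 99)/3) = 253 - (3 - I*sqrt(42)/3) = 253 + (-3 + I*sqrt(42)/3) = 250 + I*sqrt(42)/3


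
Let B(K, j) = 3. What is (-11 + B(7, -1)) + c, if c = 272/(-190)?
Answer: -896/95 ≈ -9.4316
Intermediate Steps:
c = -136/95 (c = 272*(-1/190) = -136/95 ≈ -1.4316)
(-11 + B(7, -1)) + c = (-11 + 3) - 136/95 = -8 - 136/95 = -896/95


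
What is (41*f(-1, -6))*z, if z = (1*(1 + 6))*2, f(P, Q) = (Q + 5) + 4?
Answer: 1722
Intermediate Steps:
f(P, Q) = 9 + Q (f(P, Q) = (5 + Q) + 4 = 9 + Q)
z = 14 (z = (1*7)*2 = 7*2 = 14)
(41*f(-1, -6))*z = (41*(9 - 6))*14 = (41*3)*14 = 123*14 = 1722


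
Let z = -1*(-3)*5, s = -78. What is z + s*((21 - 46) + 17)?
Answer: 639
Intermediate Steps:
z = 15 (z = 3*5 = 15)
z + s*((21 - 46) + 17) = 15 - 78*((21 - 46) + 17) = 15 - 78*(-25 + 17) = 15 - 78*(-8) = 15 + 624 = 639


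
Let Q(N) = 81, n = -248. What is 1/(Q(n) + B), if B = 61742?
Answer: 1/61823 ≈ 1.6175e-5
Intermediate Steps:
1/(Q(n) + B) = 1/(81 + 61742) = 1/61823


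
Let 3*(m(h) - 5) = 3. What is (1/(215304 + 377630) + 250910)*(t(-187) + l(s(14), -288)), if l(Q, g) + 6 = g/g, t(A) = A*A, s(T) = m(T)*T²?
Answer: 2600850808708562/296467 ≈ 8.7728e+9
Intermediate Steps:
m(h) = 6 (m(h) = 5 + (⅓)*3 = 5 + 1 = 6)
s(T) = 6*T²
t(A) = A²
l(Q, g) = -5 (l(Q, g) = -6 + g/g = -6 + 1 = -5)
(1/(215304 + 377630) + 250910)*(t(-187) + l(s(14), -288)) = (1/(215304 + 377630) + 250910)*((-187)² - 5) = (1/592934 + 250910)*(34969 - 5) = (1/592934 + 250910)*34964 = (148773069941/592934)*34964 = 2600850808708562/296467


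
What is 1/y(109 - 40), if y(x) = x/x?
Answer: 1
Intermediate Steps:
y(x) = 1
1/y(109 - 40) = 1/1 = 1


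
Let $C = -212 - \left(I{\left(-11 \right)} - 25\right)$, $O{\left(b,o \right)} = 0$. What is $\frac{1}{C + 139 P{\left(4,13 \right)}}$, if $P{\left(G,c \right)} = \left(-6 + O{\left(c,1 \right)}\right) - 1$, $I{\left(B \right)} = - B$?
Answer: $- \frac{1}{1171} \approx -0.00085397$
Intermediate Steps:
$P{\left(G,c \right)} = -7$ ($P{\left(G,c \right)} = \left(-6 + 0\right) - 1 = -6 - 1 = -7$)
$C = -198$ ($C = -212 - \left(\left(-1\right) \left(-11\right) - 25\right) = -212 - \left(11 - 25\right) = -212 - -14 = -212 + 14 = -198$)
$\frac{1}{C + 139 P{\left(4,13 \right)}} = \frac{1}{-198 + 139 \left(-7\right)} = \frac{1}{-198 - 973} = \frac{1}{-1171} = - \frac{1}{1171}$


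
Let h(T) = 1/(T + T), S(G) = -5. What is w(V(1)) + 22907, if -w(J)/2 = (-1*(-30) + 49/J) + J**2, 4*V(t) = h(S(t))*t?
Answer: 21413599/800 ≈ 26767.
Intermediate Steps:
h(T) = 1/(2*T)
V(t) = -t/40 (V(t) = (((1/2)/(-5))*t)/4 = (((1/2)*(-1/5))*t)/4 = (-t/10)/4 = -t/40)
w(J) = -60 - 98/J - 2*J**2 (w(J) = -2*((-1*(-30) + 49/J) + J**2) = -2*((30 + 49/J) + J**2) = -2*(30 + J**2 + 49/J) = -60 - 98/J - 2*J**2)
w(V(1)) + 22907 = (-60 - 98/((-1/40*1)) - 2*(-1/40*1)**2) + 22907 = (-60 - 98/(-1/40) - 2*(-1/40)**2) + 22907 = (-60 - 98*(-40) - 2*1/1600) + 22907 = (-60 + 3920 - 1/800) + 22907 = 3087999/800 + 22907 = 21413599/800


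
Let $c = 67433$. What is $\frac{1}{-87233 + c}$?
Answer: $- \frac{1}{19800} \approx -5.0505 \cdot 10^{-5}$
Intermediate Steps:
$\frac{1}{-87233 + c} = \frac{1}{-87233 + 67433} = \frac{1}{-19800} = - \frac{1}{19800}$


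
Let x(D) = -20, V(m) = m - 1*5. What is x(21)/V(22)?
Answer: -20/17 ≈ -1.1765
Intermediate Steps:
V(m) = -5 + m (V(m) = m - 5 = -5 + m)
x(21)/V(22) = -20/(-5 + 22) = -20/17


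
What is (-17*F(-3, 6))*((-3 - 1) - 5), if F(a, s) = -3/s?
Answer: -153/2 ≈ -76.500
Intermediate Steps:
(-17*F(-3, 6))*((-3 - 1) - 5) = (-(-51)/6)*((-3 - 1) - 5) = (-(-51)/6)*(-4 - 5) = -17*(-½)*(-9) = (17/2)*(-9) = -153/2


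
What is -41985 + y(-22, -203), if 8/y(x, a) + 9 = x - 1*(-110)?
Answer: -3316807/79 ≈ -41985.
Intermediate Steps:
y(x, a) = 8/(101 + x) (y(x, a) = 8/(-9 + (x - 1*(-110))) = 8/(-9 + (x + 110)) = 8/(-9 + (110 + x)) = 8/(101 + x))
-41985 + y(-22, -203) = -41985 + 8/(101 - 22) = -41985 + 8/79 = -3316807/79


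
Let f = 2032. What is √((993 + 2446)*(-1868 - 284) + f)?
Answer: 2*I*√1849674 ≈ 2720.1*I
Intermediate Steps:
√((993 + 2446)*(-1868 - 284) + f) = √((993 + 2446)*(-1868 - 284) + 2032) = √(3439*(-2152) + 2032) = √(-7400728 + 2032) = √(-7398696) = 2*I*√1849674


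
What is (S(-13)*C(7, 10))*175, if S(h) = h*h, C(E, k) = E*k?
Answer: 2070250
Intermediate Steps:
S(h) = h²
(S(-13)*C(7, 10))*175 = ((-13)²*(7*10))*175 = (169*70)*175 = 11830*175 = 2070250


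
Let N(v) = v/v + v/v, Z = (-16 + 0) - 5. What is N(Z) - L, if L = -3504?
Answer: 3506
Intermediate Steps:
Z = -21 (Z = -16 - 5 = -21)
N(v) = 2 (N(v) = 1 + 1 = 2)
N(Z) - L = 2 - 1*(-3504) = 2 + 3504 = 3506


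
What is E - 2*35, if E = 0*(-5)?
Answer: -70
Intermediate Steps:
E = 0
E - 2*35 = 0 - 2*35 = 0 - 70 = -70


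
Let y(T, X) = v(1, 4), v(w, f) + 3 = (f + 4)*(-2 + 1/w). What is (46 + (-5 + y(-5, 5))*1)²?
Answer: 900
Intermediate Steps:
v(w, f) = -3 + (-2 + 1/w)*(4 + f) (v(w, f) = -3 + (f + 4)*(-2 + 1/w) = -3 + (4 + f)*(-2 + 1/w) = -3 + (-2 + 1/w)*(4 + f))
y(T, X) = -11 (y(T, X) = (4 + 4 - 1*1*(11 + 2*4))/1 = 1*(4 + 4 - 1*1*(11 + 8)) = 1*(4 + 4 - 1*1*19) = 1*(4 + 4 - 19) = 1*(-11) = -11)
(46 + (-5 + y(-5, 5))*1)² = (46 + (-5 - 11)*1)² = (46 - 16*1)² = (46 - 16)² = 30² = 900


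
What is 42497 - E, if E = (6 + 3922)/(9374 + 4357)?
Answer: 583522379/13731 ≈ 42497.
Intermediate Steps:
E = 3928/13731 ≈ 0.28607
42497 - E = 42497 - 1*3928/13731 = 42497 - 3928/13731 = 583522379/13731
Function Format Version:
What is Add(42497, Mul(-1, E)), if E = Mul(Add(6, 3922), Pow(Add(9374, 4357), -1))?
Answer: Rational(583522379, 13731) ≈ 42497.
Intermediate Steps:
E = Rational(3928, 13731) (E = Mul(3928, Pow(13731, -1)) = Mul(3928, Rational(1, 13731)) = Rational(3928, 13731) ≈ 0.28607)
Add(42497, Mul(-1, E)) = Add(42497, Mul(-1, Rational(3928, 13731))) = Add(42497, Rational(-3928, 13731)) = Rational(583522379, 13731)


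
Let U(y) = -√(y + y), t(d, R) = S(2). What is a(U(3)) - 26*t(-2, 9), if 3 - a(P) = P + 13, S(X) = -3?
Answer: 68 + √6 ≈ 70.449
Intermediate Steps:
t(d, R) = -3
U(y) = -√2*√y (U(y) = -√(2*y) = -√2*√y)
a(P) = -10 - P (a(P) = 3 - (P + 13) = 3 - (13 + P) = 3 + (-13 - P) = -10 - P)
a(U(3)) - 26*t(-2, 9) = (-10 - (-1)*√2*√3) - 26*(-3) = (-10 - (-1)*√6) + 78 = (-10 + √6) + 78 = 68 + √6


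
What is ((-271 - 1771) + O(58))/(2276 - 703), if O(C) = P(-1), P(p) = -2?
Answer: -2044/1573 ≈ -1.2994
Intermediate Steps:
O(C) = -2
((-271 - 1771) + O(58))/(2276 - 703) = ((-271 - 1771) - 2)/(2276 - 703) = (-2042 - 2)/1573 = -2044*1/1573 = -2044/1573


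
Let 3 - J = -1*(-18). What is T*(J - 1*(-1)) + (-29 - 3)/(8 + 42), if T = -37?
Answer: 12934/25 ≈ 517.36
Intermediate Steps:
J = -15 (J = 3 - (-1)*(-18) = 3 - 1*18 = 3 - 18 = -15)
T*(J - 1*(-1)) + (-29 - 3)/(8 + 42) = -37*(-15 - 1*(-1)) + (-29 - 3)/(8 + 42) = -37*(-15 + 1) - 32/50 = -37*(-14) - 32*1/50 = 518 - 16/25 = 12934/25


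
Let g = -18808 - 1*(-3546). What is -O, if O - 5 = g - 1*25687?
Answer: 40944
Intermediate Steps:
g = -15262 (g = -18808 + 3546 = -15262)
O = -40944 (O = 5 + (-15262 - 1*25687) = 5 + (-15262 - 25687) = 5 - 40949 = -40944)
-O = -1*(-40944) = 40944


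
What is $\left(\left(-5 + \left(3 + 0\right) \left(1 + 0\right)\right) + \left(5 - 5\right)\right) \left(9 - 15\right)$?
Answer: $12$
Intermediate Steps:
$\left(\left(-5 + \left(3 + 0\right) \left(1 + 0\right)\right) + \left(5 - 5\right)\right) \left(9 - 15\right) = \left(\left(-5 + 3 \cdot 1\right) + 0\right) \left(-6\right) = \left(\left(-5 + 3\right) + 0\right) \left(-6\right) = \left(-2 + 0\right) \left(-6\right) = \left(-2\right) \left(-6\right) = 12$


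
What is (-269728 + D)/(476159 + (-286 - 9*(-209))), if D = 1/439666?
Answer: -118590230847/210052190164 ≈ -0.56458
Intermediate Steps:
D = 1/439666 ≈ 2.2745e-6
(-269728 + D)/(476159 + (-286 - 9*(-209))) = (-269728 + 1/439666)/(476159 + (-286 - 9*(-209))) = -118590230847/(439666*(476159 + (-286 + 1881))) = -118590230847/(439666*(476159 + 1595)) = -118590230847/439666/477754 = -118590230847/439666*1/477754 = -118590230847/210052190164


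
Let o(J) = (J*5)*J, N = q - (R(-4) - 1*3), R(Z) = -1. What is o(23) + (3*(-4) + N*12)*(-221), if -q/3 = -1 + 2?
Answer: 2645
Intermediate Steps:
q = -3 (q = -3*(-1 + 2) = -3*1 = -3)
N = 1 (N = -3 - (-1 - 1*3) = -3 - (-1 - 3) = -3 - 1*(-4) = -3 + 4 = 1)
o(J) = 5*J**2 (o(J) = (5*J)*J = 5*J**2)
o(23) + (3*(-4) + N*12)*(-221) = 5*23**2 + (3*(-4) + 1*12)*(-221) = 5*529 + (-12 + 12)*(-221) = 2645 + 0*(-221) = 2645 + 0 = 2645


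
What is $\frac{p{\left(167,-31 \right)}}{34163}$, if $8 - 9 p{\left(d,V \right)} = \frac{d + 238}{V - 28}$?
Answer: $\frac{877}{18140553} \approx 4.8345 \cdot 10^{-5}$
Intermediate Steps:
$p{\left(d,V \right)} = \frac{8}{9} - \frac{238 + d}{9 \left(-28 + V\right)}$ ($p{\left(d,V \right)} = \frac{8}{9} - \frac{\left(d + 238\right) \frac{1}{V - 28}}{9} = \frac{8}{9} - \frac{\left(238 + d\right) \frac{1}{-28 + V}}{9} = \frac{8}{9} - \frac{\frac{1}{-28 + V} \left(238 + d\right)}{9} = \frac{8}{9} - \frac{238 + d}{9 \left(-28 + V\right)}$)
$\frac{p{\left(167,-31 \right)}}{34163} = \frac{\frac{1}{9} \frac{1}{-28 - 31} \left(-462 - 167 + 8 \left(-31\right)\right)}{34163} = \frac{-462 - 167 - 248}{9 \left(-59\right)} \frac{1}{34163} = \frac{1}{9} \left(- \frac{1}{59}\right) \left(-877\right) \frac{1}{34163} = \frac{877}{531} \cdot \frac{1}{34163} = \frac{877}{18140553}$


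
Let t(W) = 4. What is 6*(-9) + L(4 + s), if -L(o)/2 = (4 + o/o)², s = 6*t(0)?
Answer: -104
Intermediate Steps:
s = 24 (s = 6*4 = 24)
L(o) = -50 (L(o) = -2*(4 + o/o)² = -2*(4 + 1)² = -2*5² = -2*25 = -50)
6*(-9) + L(4 + s) = 6*(-9) - 50 = -54 - 50 = -104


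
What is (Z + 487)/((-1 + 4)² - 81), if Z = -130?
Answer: -119/24 ≈ -4.9583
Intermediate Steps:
(Z + 487)/((-1 + 4)² - 81) = (-130 + 487)/((-1 + 4)² - 81) = 357/(3² - 81) = 357/(9 - 81) = 357/(-72) = 357*(-1/72) = -119/24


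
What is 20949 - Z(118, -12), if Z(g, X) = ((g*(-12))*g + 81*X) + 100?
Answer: 188909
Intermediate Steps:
Z(g, X) = 100 - 12*g**2 + 81*X (Z(g, X) = ((-12*g)*g + 81*X) + 100 = (-12*g**2 + 81*X) + 100 = 100 - 12*g**2 + 81*X)
20949 - Z(118, -12) = 20949 - (100 - 12*118**2 + 81*(-12)) = 20949 - (100 - 12*13924 - 972) = 20949 - (100 - 167088 - 972) = 20949 - 1*(-167960) = 20949 + 167960 = 188909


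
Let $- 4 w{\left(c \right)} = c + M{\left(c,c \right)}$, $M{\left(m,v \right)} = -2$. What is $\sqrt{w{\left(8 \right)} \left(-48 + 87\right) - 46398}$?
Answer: $\frac{i \sqrt{185826}}{2} \approx 215.54 i$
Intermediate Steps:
$w{\left(c \right)} = \frac{1}{2} - \frac{c}{4}$ ($w{\left(c \right)} = - \frac{c - 2}{4} = - \frac{-2 + c}{4} = \frac{1}{2} - \frac{c}{4}$)
$\sqrt{w{\left(8 \right)} \left(-48 + 87\right) - 46398} = \sqrt{\left(\frac{1}{2} - 2\right) \left(-48 + 87\right) - 46398} = \sqrt{\left(\frac{1}{2} - 2\right) 39 - 46398} = \sqrt{\left(- \frac{3}{2}\right) 39 - 46398} = \sqrt{- \frac{117}{2} - 46398} = \sqrt{- \frac{92913}{2}} = \frac{i \sqrt{185826}}{2}$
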